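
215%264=215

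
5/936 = 5/936 =0.01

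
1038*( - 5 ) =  - 5190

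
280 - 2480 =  - 2200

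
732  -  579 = 153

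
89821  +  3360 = 93181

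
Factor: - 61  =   - 61^1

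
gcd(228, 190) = 38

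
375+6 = 381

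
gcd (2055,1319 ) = 1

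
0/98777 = 0 = 0.00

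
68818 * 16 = 1101088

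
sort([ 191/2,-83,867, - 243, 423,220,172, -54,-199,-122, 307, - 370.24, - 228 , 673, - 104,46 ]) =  [ - 370.24,-243, - 228, - 199, -122  , - 104, - 83, - 54,  46,191/2,172, 220,307,423,673, 867]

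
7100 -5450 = 1650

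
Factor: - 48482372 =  - 2^2*193^1*62801^1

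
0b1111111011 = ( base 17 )38g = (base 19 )2fc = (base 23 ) 1l7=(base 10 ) 1019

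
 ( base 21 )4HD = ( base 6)13514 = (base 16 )856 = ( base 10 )2134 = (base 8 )4126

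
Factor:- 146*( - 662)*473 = 2^2*11^1*43^1  *  73^1*331^1 = 45716396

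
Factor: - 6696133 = - 103^1 * 65011^1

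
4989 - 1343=3646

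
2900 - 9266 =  - 6366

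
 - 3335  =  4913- 8248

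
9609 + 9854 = 19463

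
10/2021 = 10/2021=0.00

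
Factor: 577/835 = 5^(-1 )*167^ (-1)*577^1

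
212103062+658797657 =870900719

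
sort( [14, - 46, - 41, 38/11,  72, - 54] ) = [-54, - 46,- 41,  38/11, 14,72] 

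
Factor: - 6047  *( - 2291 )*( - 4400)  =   - 2^4*5^2*11^1 * 29^1 * 79^1*6047^1 = - 60956178800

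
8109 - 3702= 4407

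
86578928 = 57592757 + 28986171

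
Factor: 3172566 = 2^1*3^1*229^1 * 2309^1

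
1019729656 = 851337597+168392059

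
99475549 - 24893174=74582375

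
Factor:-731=-17^1 * 43^1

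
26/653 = 26/653 = 0.04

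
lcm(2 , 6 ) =6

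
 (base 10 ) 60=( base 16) 3C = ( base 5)220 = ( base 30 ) 20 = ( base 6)140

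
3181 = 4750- 1569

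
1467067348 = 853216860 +613850488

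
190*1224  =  232560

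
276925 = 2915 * 95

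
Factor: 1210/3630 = 1/3 = 3^(-1 )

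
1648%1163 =485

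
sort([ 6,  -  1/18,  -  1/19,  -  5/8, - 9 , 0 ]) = [ - 9, - 5/8,  -  1/18, - 1/19, 0,6 ] 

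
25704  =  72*357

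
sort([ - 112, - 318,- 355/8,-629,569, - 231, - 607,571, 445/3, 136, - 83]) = [ - 629,-607,-318, - 231, -112,-83,-355/8,136, 445/3 , 569, 571 ]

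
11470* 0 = 0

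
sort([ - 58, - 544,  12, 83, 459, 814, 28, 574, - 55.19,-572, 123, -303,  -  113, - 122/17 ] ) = [-572, - 544,-303, - 113, - 58,-55.19, - 122/17, 12,  28,  83 , 123, 459,574,  814 ]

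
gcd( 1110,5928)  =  6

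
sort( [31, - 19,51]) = [-19, 31,51]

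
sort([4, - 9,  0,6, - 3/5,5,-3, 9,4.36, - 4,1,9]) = [ - 9, -4, - 3, - 3/5,0,1, 4, 4.36,5,  6,9,9 ]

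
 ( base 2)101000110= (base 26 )CE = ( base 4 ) 11012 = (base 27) c2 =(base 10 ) 326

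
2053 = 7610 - 5557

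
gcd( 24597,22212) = 9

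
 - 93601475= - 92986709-614766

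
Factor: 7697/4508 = 2^( - 2)*7^( - 2 )*23^ ( - 1)*43^1*179^1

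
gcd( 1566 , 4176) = 522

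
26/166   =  13/83 = 0.16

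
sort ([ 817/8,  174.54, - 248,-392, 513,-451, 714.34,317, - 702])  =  [-702, - 451, - 392,-248, 817/8  ,  174.54,317, 513, 714.34]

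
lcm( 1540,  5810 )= 127820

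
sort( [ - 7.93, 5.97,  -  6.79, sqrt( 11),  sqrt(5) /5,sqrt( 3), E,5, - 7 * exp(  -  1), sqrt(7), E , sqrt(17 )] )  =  [ - 7.93, - 6.79, - 7*exp(-1), sqrt( 5 )/5, sqrt( 3) , sqrt( 7), E, E, sqrt (11), sqrt (17), 5, 5.97] 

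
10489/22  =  476 + 17/22  =  476.77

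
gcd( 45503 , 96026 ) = 1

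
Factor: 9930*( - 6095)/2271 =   -  2^1*5^2*23^1*53^1*331^1*757^( - 1 ) = - 20174450/757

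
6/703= 6/703 = 0.01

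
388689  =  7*55527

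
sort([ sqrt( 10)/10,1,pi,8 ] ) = [ sqrt( 10)/10, 1, pi  ,  8]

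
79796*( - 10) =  - 797960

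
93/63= 31/21  =  1.48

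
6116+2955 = 9071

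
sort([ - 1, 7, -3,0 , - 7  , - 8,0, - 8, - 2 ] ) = [ - 8, - 8, - 7,-3,-2,-1,0, 0,7 ]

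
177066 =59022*3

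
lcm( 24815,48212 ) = 1687420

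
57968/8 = 7246 = 7246.00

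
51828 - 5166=46662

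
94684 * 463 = 43838692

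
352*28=9856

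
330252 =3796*87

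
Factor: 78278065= 5^1*15655613^1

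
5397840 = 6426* 840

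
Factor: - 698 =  - 2^1*349^1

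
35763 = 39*917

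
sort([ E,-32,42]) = [-32, E, 42 ]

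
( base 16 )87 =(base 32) 47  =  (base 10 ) 135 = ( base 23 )5K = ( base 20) 6f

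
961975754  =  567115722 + 394860032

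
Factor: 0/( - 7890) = 0^1 = 0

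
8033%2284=1181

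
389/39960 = 389/39960 = 0.01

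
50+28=78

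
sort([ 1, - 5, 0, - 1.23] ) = [ - 5, -1.23, 0, 1 ]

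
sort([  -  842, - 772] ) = [ - 842, - 772 ]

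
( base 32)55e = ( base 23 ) A04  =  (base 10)5294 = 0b1010010101110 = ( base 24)94e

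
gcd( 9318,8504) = 2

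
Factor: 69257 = 69257^1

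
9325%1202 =911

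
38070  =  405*94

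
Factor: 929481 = 3^1*7^2*6323^1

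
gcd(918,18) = 18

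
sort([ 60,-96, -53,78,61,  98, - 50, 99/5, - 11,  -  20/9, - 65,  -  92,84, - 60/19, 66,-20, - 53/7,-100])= [-100, - 96, - 92, - 65, - 53,-50, - 20, - 11, - 53/7,  -  60/19,  -  20/9 , 99/5,  60, 61,66,78,84,98 ] 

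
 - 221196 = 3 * ( - 73732)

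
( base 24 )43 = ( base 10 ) 99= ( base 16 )63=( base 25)3O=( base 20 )4j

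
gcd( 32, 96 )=32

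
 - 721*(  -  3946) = 2845066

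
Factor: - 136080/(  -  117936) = 15/13 = 3^1*5^1 * 13^( - 1) 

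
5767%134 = 5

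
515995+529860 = 1045855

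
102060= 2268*45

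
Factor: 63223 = 17^1 * 3719^1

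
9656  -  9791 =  - 135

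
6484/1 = 6484 = 6484.00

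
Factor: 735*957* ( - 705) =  - 3^3*5^2*7^2 * 11^1*29^1 * 47^1= - 495893475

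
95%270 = 95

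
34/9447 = 34/9447 = 0.00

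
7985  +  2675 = 10660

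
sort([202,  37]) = [ 37, 202 ] 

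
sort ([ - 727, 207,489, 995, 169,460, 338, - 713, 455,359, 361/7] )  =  [ - 727, - 713,361/7, 169 , 207,338,359, 455, 460,  489, 995]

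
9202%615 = 592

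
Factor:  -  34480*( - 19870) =685117600 =2^5* 5^2*431^1*1987^1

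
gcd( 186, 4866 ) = 6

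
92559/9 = 10284 + 1/3 = 10284.33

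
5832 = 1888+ 3944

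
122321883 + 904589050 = 1026910933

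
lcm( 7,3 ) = 21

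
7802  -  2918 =4884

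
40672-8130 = 32542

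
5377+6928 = 12305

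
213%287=213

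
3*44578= 133734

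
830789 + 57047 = 887836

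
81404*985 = 80182940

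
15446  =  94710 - 79264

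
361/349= 361/349 = 1.03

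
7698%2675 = 2348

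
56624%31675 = 24949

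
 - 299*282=-84318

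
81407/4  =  20351 + 3/4 = 20351.75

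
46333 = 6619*7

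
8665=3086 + 5579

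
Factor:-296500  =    -  2^2  *5^3* 593^1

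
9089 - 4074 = 5015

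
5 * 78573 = 392865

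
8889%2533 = 1290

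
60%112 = 60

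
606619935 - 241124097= 365495838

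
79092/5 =79092/5  =  15818.40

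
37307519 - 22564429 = 14743090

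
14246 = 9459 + 4787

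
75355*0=0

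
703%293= 117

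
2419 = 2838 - 419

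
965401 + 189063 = 1154464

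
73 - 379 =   -  306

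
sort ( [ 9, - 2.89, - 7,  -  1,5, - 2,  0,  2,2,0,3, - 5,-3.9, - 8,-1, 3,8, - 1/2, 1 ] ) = [ - 8, - 7, - 5,-3.9, - 2.89, - 2, - 1, - 1, - 1/2,0 , 0,1,2,  2,  3,  3,5,  8, 9 ] 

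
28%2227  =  28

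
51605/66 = 51605/66 = 781.89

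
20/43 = 20/43 = 0.47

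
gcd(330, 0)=330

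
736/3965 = 736/3965 = 0.19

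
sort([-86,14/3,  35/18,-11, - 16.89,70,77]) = [-86,- 16.89,-11,  35/18, 14/3,70, 77]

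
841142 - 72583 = 768559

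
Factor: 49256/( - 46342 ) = -524/493 = -2^2*17^ (-1 )*29^( - 1)*131^1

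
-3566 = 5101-8667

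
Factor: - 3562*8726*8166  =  - 2^3*3^1*13^1*137^1*1361^1*4363^1= - 253815709992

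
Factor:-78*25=  -  2^1*3^1*5^2* 13^1 = - 1950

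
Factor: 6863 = 6863^1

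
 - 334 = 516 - 850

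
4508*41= 184828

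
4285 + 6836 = 11121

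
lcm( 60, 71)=4260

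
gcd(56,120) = 8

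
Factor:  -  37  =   - 37^1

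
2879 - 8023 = - 5144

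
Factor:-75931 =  - 75931^1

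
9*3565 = 32085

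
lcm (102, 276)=4692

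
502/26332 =251/13166 = 0.02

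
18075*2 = 36150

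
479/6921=479/6921 = 0.07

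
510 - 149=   361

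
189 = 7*27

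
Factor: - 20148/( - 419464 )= 2^( - 1)*3^1* 23^1*73^1*52433^ ( - 1)  =  5037/104866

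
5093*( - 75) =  - 381975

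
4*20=80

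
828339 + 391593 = 1219932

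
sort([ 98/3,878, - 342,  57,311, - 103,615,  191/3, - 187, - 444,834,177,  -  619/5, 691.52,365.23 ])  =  [ - 444, - 342, - 187, - 619/5,- 103,98/3,  57,191/3 , 177, 311,365.23,615,691.52,834, 878 ] 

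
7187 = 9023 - 1836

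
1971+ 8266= 10237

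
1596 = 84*19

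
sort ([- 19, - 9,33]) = [ - 19,-9, 33] 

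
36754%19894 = 16860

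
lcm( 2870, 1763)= 123410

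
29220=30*974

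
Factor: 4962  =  2^1*3^1*827^1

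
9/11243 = 9/11243  =  0.00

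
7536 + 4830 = 12366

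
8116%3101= 1914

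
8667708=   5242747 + 3424961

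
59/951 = 59/951=0.06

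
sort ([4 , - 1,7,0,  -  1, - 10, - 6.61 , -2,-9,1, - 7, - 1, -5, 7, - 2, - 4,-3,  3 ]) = [ - 10, - 9,-7,  -  6.61, - 5,  -  4,-3 ,-2,- 2, - 1 , - 1,  -  1,0,1,3, 4, 7,  7] 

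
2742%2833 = 2742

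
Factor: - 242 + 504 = 2^1*131^1 = 262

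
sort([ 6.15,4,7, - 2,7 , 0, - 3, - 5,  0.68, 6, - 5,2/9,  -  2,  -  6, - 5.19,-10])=[ -10,-6,-5.19,  -  5, - 5,  -  3, - 2,-2,0, 2/9, 0.68,4,6,6.15 , 7, 7]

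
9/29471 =9/29471 = 0.00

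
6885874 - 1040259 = 5845615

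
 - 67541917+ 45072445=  - 22469472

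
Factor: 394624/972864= 6166/15201 = 2^1*3^ ( - 3 ) * 563^( - 1 )*3083^1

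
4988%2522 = 2466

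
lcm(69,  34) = 2346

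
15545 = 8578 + 6967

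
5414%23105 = 5414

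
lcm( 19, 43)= 817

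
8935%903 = 808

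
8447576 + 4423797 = 12871373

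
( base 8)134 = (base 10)92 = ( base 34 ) 2O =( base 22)44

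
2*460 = 920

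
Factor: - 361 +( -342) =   -  19^1* 37^1 = - 703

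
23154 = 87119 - 63965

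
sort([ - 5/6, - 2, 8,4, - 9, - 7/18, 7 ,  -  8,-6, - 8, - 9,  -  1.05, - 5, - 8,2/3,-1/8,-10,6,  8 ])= [ - 10,- 9, - 9, - 8, - 8, - 8, - 6,-5,- 2,  -  1.05, - 5/6,-7/18, - 1/8, 2/3 , 4,  6, 7,8 , 8] 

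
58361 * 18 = 1050498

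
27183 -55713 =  - 28530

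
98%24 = 2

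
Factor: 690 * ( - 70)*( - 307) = 2^2*3^1*5^2*7^1*23^1*307^1=14828100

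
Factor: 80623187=521^1*154747^1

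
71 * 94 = 6674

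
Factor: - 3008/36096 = -2^(-2) * 3^( - 1 )  =  - 1/12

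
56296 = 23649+32647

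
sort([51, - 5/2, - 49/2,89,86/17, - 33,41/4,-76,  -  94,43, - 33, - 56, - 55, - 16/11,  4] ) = [ - 94, - 76, - 56, - 55, - 33, - 33,- 49/2, - 5/2, - 16/11, 4,86/17 , 41/4,43,51,89]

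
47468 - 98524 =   -  51056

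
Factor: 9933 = 3^1*7^1*11^1*43^1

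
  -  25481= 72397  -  97878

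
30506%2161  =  252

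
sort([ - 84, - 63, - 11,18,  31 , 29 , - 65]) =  [ - 84, - 65, - 63 , - 11, 18 , 29, 31]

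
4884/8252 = 1221/2063 = 0.59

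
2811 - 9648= -6837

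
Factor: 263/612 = 2^( - 2 ) *3^( - 2 )*17^(  -  1)*263^1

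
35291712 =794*44448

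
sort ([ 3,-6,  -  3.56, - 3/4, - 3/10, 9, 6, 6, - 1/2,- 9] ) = [-9, - 6,  -  3.56, - 3/4, - 1/2, - 3/10, 3, 6,6, 9 ]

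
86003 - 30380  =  55623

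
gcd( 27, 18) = 9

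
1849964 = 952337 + 897627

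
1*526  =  526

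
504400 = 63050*8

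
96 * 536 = 51456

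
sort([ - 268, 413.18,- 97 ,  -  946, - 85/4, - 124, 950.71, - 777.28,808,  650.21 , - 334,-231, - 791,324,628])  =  [- 946,-791, - 777.28, - 334,  -  268, -231,-124,- 97,-85/4,  324,413.18,628,  650.21, 808, 950.71]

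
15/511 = 15/511 = 0.03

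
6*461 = 2766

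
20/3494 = 10/1747=0.01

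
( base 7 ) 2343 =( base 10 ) 864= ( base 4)31200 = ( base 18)2C0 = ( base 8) 1540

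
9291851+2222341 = 11514192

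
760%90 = 40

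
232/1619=232/1619= 0.14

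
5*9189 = 45945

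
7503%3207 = 1089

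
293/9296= 293/9296 = 0.03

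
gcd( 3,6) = 3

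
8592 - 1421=7171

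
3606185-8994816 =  - 5388631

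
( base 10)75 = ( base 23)36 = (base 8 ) 113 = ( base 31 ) 2D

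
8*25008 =200064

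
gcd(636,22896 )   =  636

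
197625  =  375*527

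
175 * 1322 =231350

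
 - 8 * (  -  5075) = 40600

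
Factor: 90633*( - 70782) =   -  2^1*3^2*47^1 *251^1*30211^1 =- 6415185006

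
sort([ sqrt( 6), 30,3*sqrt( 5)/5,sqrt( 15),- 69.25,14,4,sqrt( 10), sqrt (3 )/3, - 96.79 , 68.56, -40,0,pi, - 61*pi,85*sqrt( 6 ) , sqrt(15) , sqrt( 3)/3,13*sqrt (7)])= [ - 61*pi, - 96.79, - 69.25, - 40,0,sqrt( 3)/3,sqrt( 3 )/3, 3*sqrt( 5)/5, sqrt ( 6),pi,sqrt(10), sqrt(15),sqrt( 15), 4,14,30, 13 * sqrt( 7), 68.56, 85*sqrt (6)] 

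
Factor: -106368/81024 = - 277/211= -211^(-1)*277^1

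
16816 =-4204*(-4 )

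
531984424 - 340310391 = 191674033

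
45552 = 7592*6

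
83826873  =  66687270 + 17139603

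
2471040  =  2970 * 832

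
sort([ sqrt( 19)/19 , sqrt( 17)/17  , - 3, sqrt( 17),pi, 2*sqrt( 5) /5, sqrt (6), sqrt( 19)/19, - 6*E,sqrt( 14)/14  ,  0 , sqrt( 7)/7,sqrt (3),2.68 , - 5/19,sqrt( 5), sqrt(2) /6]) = [-6*E,-3,  -  5/19, 0, sqrt( 19)/19,  sqrt(19 ) /19, sqrt( 2 ) /6, sqrt( 17)/17, sqrt( 14)/14,sqrt( 7)/7,2*sqrt( 5)/5 , sqrt ( 3),  sqrt ( 5),  sqrt( 6 ) , 2.68, pi, sqrt( 17) ] 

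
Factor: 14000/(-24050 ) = -280/481= -2^3*5^1*7^1*13^( - 1)*37^( - 1) 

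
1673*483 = 808059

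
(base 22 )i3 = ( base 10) 399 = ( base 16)18F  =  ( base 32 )CF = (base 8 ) 617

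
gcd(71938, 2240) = 2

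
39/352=39/352 =0.11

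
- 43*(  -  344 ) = 14792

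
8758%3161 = 2436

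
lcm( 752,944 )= 44368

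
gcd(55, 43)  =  1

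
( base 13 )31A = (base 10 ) 530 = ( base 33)g2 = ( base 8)1022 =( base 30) hk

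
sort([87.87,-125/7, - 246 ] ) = [ - 246, - 125/7,87.87 ]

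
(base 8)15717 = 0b1101111001111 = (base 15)2199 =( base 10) 7119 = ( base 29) 8de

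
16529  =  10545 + 5984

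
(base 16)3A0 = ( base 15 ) 41D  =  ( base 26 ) 19i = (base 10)928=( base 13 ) 565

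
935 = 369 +566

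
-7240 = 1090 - 8330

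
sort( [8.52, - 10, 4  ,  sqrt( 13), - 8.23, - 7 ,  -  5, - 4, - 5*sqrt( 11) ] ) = [ - 5*sqrt( 11), - 10, - 8.23, - 7, -5, - 4, sqrt( 13 ) , 4,8.52]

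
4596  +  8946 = 13542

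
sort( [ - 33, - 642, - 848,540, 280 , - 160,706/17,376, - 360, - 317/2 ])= [ - 848,- 642, -360 , -160, - 317/2, - 33,706/17 , 280,  376,540 ]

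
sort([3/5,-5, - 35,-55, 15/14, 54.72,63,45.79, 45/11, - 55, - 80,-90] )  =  [ - 90, - 80, - 55 , - 55, - 35, - 5,3/5, 15/14, 45/11,45.79,54.72, 63]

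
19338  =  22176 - 2838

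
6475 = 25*259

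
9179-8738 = 441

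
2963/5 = 592 + 3/5= 592.60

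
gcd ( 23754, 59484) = 6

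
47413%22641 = 2131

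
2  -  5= - 3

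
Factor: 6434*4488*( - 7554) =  - 2^5 * 3^2*11^1*17^1*1259^1*3217^1 = - 218127732768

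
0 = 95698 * 0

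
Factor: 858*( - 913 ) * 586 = -459045444 = - 2^2*3^1*11^2*13^1*83^1*293^1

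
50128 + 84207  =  134335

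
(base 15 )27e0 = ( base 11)645a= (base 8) 20527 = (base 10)8535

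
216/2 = 108 = 108.00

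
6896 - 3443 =3453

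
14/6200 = 7/3100 = 0.00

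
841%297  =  247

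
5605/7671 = 5605/7671  =  0.73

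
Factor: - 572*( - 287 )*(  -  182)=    - 2^3*7^2*11^1 * 13^2*41^1 = -29877848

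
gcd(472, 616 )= 8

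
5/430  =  1/86 =0.01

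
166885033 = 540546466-373661433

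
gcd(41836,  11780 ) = 4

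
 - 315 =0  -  315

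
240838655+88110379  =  328949034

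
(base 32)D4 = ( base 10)420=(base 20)110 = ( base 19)132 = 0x1a4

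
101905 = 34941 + 66964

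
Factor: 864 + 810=1674= 2^1*3^3*31^1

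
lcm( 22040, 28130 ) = 2137880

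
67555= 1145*59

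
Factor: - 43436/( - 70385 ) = 2^2*5^ (- 1)* 7^( - 1) *2011^( - 1)*10859^1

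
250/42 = 125/21 = 5.95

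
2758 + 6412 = 9170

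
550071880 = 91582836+458489044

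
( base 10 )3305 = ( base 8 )6351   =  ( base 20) 855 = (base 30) 3K5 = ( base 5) 101210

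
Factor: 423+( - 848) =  - 5^2*17^1 = - 425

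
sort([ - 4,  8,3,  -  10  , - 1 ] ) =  [ - 10, - 4,- 1,3, 8 ] 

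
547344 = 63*8688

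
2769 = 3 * 923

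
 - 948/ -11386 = 474/5693 = 0.08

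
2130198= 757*2814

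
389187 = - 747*(-521)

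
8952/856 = 1119/107  =  10.46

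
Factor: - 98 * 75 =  - 7350 =- 2^1*3^1*5^2*7^2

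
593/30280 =593/30280=0.02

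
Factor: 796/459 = 2^2*3^( - 3)*17^( - 1 )*199^1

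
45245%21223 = 2799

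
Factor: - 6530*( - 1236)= 8071080= 2^3*3^1*5^1*103^1*653^1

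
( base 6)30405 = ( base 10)4037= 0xFC5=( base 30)4EH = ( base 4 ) 333011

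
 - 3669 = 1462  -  5131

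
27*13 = 351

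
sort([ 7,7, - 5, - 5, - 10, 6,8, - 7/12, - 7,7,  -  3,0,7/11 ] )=[ - 10,-7, - 5, - 5, - 3 , - 7/12, 0,  7/11,6, 7, 7,  7,  8]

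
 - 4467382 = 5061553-9528935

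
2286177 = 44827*51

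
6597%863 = 556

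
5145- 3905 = 1240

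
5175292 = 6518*794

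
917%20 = 17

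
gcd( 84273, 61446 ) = 21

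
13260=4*3315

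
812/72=203/18= 11.28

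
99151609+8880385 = 108031994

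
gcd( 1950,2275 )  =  325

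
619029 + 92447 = 711476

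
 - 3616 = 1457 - 5073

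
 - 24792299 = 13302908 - 38095207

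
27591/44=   27591/44 = 627.07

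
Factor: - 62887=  - 11^1 *5717^1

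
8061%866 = 267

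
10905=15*727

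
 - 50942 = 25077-76019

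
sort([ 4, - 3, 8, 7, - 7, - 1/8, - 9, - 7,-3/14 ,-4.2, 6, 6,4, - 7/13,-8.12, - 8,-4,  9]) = [  -  9, - 8.12, - 8, - 7, - 7,  -  4.2 , - 4, - 3,-7/13, - 3/14, - 1/8 , 4, 4, 6, 6, 7, 8,9]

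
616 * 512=315392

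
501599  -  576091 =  - 74492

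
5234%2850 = 2384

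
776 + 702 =1478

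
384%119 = 27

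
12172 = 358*34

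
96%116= 96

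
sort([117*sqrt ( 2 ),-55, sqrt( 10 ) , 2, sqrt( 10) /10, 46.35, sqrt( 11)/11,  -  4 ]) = [  -  55, - 4, sqrt( 11)/11 , sqrt( 10)/10, 2, sqrt( 10 ),46.35,117*sqrt( 2 )] 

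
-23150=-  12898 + -10252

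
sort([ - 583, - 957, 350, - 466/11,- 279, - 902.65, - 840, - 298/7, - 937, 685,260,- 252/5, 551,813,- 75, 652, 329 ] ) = [ - 957, - 937, - 902.65, - 840,-583,  -  279, - 75, - 252/5, -298/7, - 466/11, 260,329, 350,551,652,  685,813 ] 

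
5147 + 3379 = 8526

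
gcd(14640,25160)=40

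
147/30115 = 147/30115 = 0.00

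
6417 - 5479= 938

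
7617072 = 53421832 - 45804760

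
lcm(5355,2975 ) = 26775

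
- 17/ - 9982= 17/9982 = 0.00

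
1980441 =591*3351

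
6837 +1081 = 7918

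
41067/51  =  13689/17 = 805.24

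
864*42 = 36288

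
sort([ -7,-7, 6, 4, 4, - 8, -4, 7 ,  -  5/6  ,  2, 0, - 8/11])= [-8,-7 , - 7, - 4, - 5/6, - 8/11,0, 2, 4,4, 6,7 ] 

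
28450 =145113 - 116663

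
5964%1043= 749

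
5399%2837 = 2562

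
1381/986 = 1381/986 = 1.40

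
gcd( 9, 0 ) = 9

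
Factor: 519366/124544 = 2^( - 6)*3^1*7^( - 1)*139^( - 1)*86561^1 = 259683/62272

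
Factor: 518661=3^2*11^1*13^2*31^1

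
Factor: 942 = 2^1*3^1*157^1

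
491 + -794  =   - 303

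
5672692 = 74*76658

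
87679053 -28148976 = 59530077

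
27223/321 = 27223/321 = 84.81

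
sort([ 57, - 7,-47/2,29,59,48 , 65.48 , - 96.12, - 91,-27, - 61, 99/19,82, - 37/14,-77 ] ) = [ - 96.12, - 91, - 77,-61, - 27, - 47/2, - 7,-37/14  ,  99/19,29,48,57,59, 65.48,82 ]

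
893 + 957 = 1850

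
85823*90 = 7724070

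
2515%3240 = 2515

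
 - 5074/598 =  - 2537/299 = - 8.48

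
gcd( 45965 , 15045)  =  5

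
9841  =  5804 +4037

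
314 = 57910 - 57596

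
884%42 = 2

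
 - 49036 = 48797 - 97833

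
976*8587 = 8380912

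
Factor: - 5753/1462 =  - 2^( - 1)*11^1*17^( - 1)*43^(-1 ) * 523^1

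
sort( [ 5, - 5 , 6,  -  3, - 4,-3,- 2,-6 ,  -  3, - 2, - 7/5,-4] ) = [-6, - 5, - 4,-4, - 3,-3, - 3, - 2, -2,-7/5,5,  6] 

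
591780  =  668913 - 77133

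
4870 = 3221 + 1649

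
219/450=73/150 = 0.49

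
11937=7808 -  - 4129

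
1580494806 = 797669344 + 782825462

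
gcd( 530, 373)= 1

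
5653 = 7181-1528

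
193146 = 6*32191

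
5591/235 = 23 + 186/235 = 23.79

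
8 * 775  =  6200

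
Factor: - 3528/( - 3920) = 2^(-1)*3^2*  5^( - 1) = 9/10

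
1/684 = 1/684 =0.00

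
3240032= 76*42632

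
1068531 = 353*3027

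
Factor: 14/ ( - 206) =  - 7^1*103^ ( - 1) = -7/103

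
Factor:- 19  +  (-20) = -39 = -3^1 *13^1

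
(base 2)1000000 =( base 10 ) 64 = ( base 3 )2101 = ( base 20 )34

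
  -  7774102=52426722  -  60200824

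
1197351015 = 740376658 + 456974357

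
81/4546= 81/4546 = 0.02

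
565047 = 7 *80721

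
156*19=2964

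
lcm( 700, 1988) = 49700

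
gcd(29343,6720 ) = 3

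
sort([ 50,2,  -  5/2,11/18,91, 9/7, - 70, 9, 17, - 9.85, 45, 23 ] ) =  [ -70, - 9.85, - 5/2, 11/18, 9/7, 2 , 9 , 17,23, 45,50,  91 ] 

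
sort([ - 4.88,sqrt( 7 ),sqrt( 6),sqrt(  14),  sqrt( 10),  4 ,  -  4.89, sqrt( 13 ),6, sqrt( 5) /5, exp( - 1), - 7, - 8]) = [ - 8, - 7,-4.89, - 4.88, exp ( - 1 ),sqrt( 5)/5,sqrt(6 ) , sqrt( 7),sqrt( 10 ) , sqrt( 13 ),sqrt ( 14 ),4,6]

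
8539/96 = 88 + 91/96=88.95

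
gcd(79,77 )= 1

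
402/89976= 67/14996 = 0.00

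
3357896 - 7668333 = -4310437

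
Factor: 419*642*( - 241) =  - 64828518 = -2^1*3^1*107^1*241^1* 419^1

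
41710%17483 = 6744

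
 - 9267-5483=-14750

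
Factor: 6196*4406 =27299576 = 2^3*1549^1 * 2203^1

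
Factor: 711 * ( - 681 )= - 3^3*79^1*227^1 = - 484191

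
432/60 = 36/5 = 7.20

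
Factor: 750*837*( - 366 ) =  - 2^2*3^5*5^3*31^1*61^1 = - 229756500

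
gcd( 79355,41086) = 1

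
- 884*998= - 882232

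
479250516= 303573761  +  175676755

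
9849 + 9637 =19486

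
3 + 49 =52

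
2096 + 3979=6075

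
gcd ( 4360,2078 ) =2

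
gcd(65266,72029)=1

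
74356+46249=120605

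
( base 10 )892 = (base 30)TM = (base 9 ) 1201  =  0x37C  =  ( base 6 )4044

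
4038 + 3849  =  7887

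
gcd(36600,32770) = 10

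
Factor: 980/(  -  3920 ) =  - 2^( - 2) =- 1/4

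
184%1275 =184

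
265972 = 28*9499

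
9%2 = 1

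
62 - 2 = 60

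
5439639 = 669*8131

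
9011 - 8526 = 485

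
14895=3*4965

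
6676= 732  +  5944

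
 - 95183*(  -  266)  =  25318678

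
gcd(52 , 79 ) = 1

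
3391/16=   211  +  15/16 = 211.94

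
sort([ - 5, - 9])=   [ - 9, - 5]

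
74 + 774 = 848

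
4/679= 4/679=0.01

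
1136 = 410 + 726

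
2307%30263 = 2307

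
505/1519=505/1519 =0.33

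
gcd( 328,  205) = 41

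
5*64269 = 321345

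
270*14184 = 3829680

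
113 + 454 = 567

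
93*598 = 55614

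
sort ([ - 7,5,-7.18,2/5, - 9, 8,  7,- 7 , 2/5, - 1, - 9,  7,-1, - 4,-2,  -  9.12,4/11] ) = [ - 9.12, - 9,  -  9, - 7.18,  -  7,-7, - 4 ,-2, - 1, - 1, 4/11 , 2/5,2/5 , 5, 7,7, 8 ]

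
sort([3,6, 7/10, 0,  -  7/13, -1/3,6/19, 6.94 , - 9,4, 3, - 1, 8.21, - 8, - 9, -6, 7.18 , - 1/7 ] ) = [ -9, - 9 , - 8, - 6,-1, - 7/13, - 1/3,  -  1/7, 0, 6/19, 7/10 , 3, 3, 4,6, 6.94,7.18,8.21 ] 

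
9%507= 9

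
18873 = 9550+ 9323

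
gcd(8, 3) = 1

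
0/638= 0  =  0.00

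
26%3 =2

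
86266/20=4313 + 3/10 = 4313.30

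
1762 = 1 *1762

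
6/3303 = 2/1101 = 0.00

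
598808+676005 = 1274813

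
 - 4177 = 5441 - 9618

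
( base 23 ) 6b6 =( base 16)d69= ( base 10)3433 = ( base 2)110101101001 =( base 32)3B9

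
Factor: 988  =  2^2*13^1*19^1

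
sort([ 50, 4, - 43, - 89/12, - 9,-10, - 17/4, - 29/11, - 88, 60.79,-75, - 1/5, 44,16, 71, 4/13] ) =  [ - 88, - 75, -43, -10 , - 9,- 89/12, - 17/4, - 29/11, - 1/5, 4/13,4, 16,44,50, 60.79 , 71]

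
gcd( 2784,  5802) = 6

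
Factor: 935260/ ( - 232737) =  - 2^2*3^( - 1 )*5^1*23^( - 1 )*101^1 *463^1*3373^( - 1 ) 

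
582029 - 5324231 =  -4742202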